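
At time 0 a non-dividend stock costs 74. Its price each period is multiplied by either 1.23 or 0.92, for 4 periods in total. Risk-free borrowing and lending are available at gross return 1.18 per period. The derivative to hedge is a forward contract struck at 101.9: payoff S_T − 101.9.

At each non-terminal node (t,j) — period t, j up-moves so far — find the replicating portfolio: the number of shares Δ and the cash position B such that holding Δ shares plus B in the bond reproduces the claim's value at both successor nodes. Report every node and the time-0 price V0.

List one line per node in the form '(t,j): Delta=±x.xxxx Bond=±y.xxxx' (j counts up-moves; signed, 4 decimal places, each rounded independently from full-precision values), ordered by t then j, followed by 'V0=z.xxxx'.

(0,0): Delta=1.0000 Bond=-52.5589
(1,0): Delta=1.0000 Bond=-62.0195
(1,1): Delta=1.0000 Bond=-62.0195
(2,0): Delta=1.0000 Bond=-73.1830
(2,1): Delta=1.0000 Bond=-73.1830
(2,2): Delta=1.0000 Bond=-73.1830
(3,0): Delta=1.0000 Bond=-86.3559
(3,1): Delta=1.0000 Bond=-86.3559
(3,2): Delta=1.0000 Bond=-86.3559
(3,3): Delta=1.0000 Bond=-86.3559
V0=21.4411

Since d<R<u, set p* = (R−d)/(u−d) = 0.8387; price each node as the discounted p*-expectation of its children.
At expiry t=4: V(4,0)=-48.8869, V(4,1)=-31.0238, V(4,2)=-7.1416, V(4,3)=24.7878, V(4,4)=67.4761
  t=3,j=0: stock 57.6229 → up 70.8762 (V=-31.0238), down 53.0131 (V=-48.8869). Price -28.7330; hedge Δ=1.0000, bond B=-86.3559.
  t=3,j=1: stock 77.0393 → up 94.7584 (V=-7.1416), down 70.8762 (V=-31.0238). Price -9.3166; hedge Δ=1.0000, bond B=-86.3559.
  t=3,j=2: stock 102.9982 → up 126.6878 (V=24.7878), down 94.7584 (V=-7.1416). Price 16.6423; hedge Δ=1.0000, bond B=-86.3559.
  t=3,j=3: stock 137.7042 → up 169.3761 (V=67.4761), down 126.6878 (V=24.7878). Price 51.3482; hedge Δ=1.0000, bond B=-86.3559.
  t=2,j=0: stock 62.6336 → up 77.0393 (V=-9.3166), down 57.6229 (V=-28.7330). Price -10.5494; hedge Δ=1.0000, bond B=-73.1830.
  t=2,j=1: stock 83.7384 → up 102.9982 (V=16.6423), down 77.0393 (V=-9.3166). Price 10.5554; hedge Δ=1.0000, bond B=-73.1830.
  t=2,j=2: stock 111.9546 → up 137.7042 (V=51.3482), down 102.9982 (V=16.6423). Price 38.7716; hedge Δ=1.0000, bond B=-73.1830.
  t=1,j=0: stock 68.0800 → up 83.7384 (V=10.5554), down 62.6336 (V=-10.5494). Price 6.0605; hedge Δ=1.0000, bond B=-62.0195.
  t=1,j=1: stock 91.0200 → up 111.9546 (V=38.7716), down 83.7384 (V=10.5554). Price 29.0005; hedge Δ=1.0000, bond B=-62.0195.
  t=0,j=0: stock 74.0000 → up 91.0200 (V=29.0005), down 68.0800 (V=6.0605). Price 21.4411; hedge Δ=1.0000, bond B=-52.5589.
Each (Δ,B) replicates both successor values, so the strategy is self-financing and V0 is arbitrage-free.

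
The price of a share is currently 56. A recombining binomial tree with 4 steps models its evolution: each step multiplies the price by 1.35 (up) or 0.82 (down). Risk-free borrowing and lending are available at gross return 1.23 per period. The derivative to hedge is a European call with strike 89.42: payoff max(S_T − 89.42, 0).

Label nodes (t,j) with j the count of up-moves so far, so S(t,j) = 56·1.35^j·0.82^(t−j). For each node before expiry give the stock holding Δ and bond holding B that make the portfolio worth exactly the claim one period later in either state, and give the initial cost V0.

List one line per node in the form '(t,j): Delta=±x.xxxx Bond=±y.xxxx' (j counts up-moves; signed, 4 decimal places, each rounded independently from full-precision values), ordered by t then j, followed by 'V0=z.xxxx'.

The replicating-portfolio and risk-neutral prices coincide; use p* = (1.23−0.82)/(1.35−0.82) = 0.7736 for the latter.
Terminal values V(4,·): V(4,0)=0.0000, V(4,1)=0.0000, V(4,2)=0.0000, V(4,3)=23.5604, V(4,4)=96.5844
Node (3,0) S=30.8766: V=(p*·0.0000+(1−p*)·0.0000)/1.23=0.0000; Δ=(0.0000−0.0000)/(41.6834−25.3188)=0.0000; B=V−Δ·S=0.0000
Node (3,1) S=50.8334: V=(p*·0.0000+(1−p*)·0.0000)/1.23=0.0000; Δ=(0.0000−0.0000)/(68.6251−41.6834)=0.0000; B=V−Δ·S=0.0000
Node (3,2) S=83.6892: V=(p*·23.5604+(1−p*)·0.0000)/1.23=14.8179; Δ=(23.5604−0.0000)/(112.9804−68.6251)=0.5312; B=V−Δ·S=-29.6357
Node (3,3) S=137.7810: V=(p*·96.5844+(1−p*)·23.5604)/1.23=65.0818; Δ=(96.5844−23.5604)/(186.0044−112.9804)=1.0000; B=V−Δ·S=-72.6992
Node (2,0) S=37.6544: V=(p*·0.0000+(1−p*)·0.0000)/1.23=0.0000; Δ=(0.0000−0.0000)/(50.8334−30.8766)=0.0000; B=V−Δ·S=0.0000
Node (2,1) S=61.9920: V=(p*·14.8179+(1−p*)·0.0000)/1.23=9.3194; Δ=(14.8179−0.0000)/(83.6892−50.8334)=0.4510; B=V−Δ·S=-18.6388
Node (2,2) S=102.0600: V=(p*·65.0818+(1−p*)·14.8179)/1.23=43.6596; Δ=(65.0818−14.8179)/(137.7810−83.6892)=0.9292; B=V−Δ·S=-51.1780
Node (1,0) S=45.9200: V=(p*·9.3194+(1−p*)·0.0000)/1.23=5.8613; Δ=(9.3194−0.0000)/(61.9920−37.6544)=0.3829; B=V−Δ·S=-11.7225
Node (1,1) S=75.6000: V=(p*·43.6596+(1−p*)·9.3194)/1.23=29.1744; Δ=(43.6596−9.3194)/(102.0600−61.9920)=0.8570; B=V−Δ·S=-35.6184
Node (0,0) S=56.0000: V=(p*·29.1744+(1−p*)·5.8613)/1.23=19.4276; Δ=(29.1744−5.8613)/(75.6000−45.9200)=0.7855; B=V−Δ·S=-24.5594
Self-financing check: at every node Δ·S+B equals the discounted successor values.

(0,0): Delta=0.7855 Bond=-24.5594
(1,0): Delta=0.3829 Bond=-11.7225
(1,1): Delta=0.8570 Bond=-35.6184
(2,0): Delta=0.0000 Bond=0.0000
(2,1): Delta=0.4510 Bond=-18.6388
(2,2): Delta=0.9292 Bond=-51.1780
(3,0): Delta=0.0000 Bond=0.0000
(3,1): Delta=0.0000 Bond=0.0000
(3,2): Delta=0.5312 Bond=-29.6357
(3,3): Delta=1.0000 Bond=-72.6992
V0=19.4276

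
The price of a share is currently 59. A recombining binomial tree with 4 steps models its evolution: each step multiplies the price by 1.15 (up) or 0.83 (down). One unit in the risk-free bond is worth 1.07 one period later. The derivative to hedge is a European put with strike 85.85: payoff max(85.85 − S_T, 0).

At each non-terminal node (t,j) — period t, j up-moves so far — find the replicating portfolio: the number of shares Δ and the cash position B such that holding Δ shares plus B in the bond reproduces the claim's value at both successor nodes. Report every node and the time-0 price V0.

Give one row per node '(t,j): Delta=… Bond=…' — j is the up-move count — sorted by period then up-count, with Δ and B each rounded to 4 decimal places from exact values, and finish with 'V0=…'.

The replicating-portfolio and risk-neutral prices coincide; use p* = (1.07−0.83)/(1.15−0.83) = 0.7500 for the latter.
Payoff layer (t=4): V(4,0)=57.8496, V(4,1)=47.0543, V(4,2)=32.0969, V(4,3)=11.3728, V(4,4)=0.0000
(3,0): S=33.7354. Δ = (V_up−V_dn)/(S_up−S_dn) = (47.0543−57.8496)/(38.7957−28.0004) = -1.0000. V = [p*·47.0543 + (1−p*)·57.8496]/1.07 = 46.4982. B = V − Δ·S = 80.2336.
(3,1): S=46.7419. Δ = (V_up−V_dn)/(S_up−S_dn) = (32.0969−47.0543)/(53.7531−38.7957) = -1.0000. V = [p*·32.0969 + (1−p*)·47.0543]/1.07 = 33.4918. B = V − Δ·S = 80.2336.
(3,2): S=64.7628. Δ = (V_up−V_dn)/(S_up−S_dn) = (11.3728−32.0969)/(74.4772−53.7531) = -1.0000. V = [p*·11.3728 + (1−p*)·32.0969]/1.07 = 15.4708. B = V − Δ·S = 80.2336.
(3,3): S=89.7316. Δ = (V_up−V_dn)/(S_up−S_dn) = (0.0000−11.3728)/(103.1914−74.4772) = -0.3961. V = [p*·0.0000 + (1−p*)·11.3728]/1.07 = 2.6572. B = V − Δ·S = 38.1970.
(2,0): S=40.6451. Δ = (V_up−V_dn)/(S_up−S_dn) = (33.4918−46.4982)/(46.7419−33.7354) = -1.0000. V = [p*·33.4918 + (1−p*)·46.4982]/1.07 = 34.3396. B = V − Δ·S = 74.9847.
(2,1): S=56.3155. Δ = (V_up−V_dn)/(S_up−S_dn) = (15.4708−33.4918)/(64.7628−46.7419) = -1.0000. V = [p*·15.4708 + (1−p*)·33.4918]/1.07 = 18.6692. B = V − Δ·S = 74.9847.
(2,2): S=78.0275. Δ = (V_up−V_dn)/(S_up−S_dn) = (2.6572−15.4708)/(89.7316−64.7628) = -0.5132. V = [p*·2.6572 + (1−p*)·15.4708]/1.07 = 5.4772. B = V − Δ·S = 45.5198.
(1,0): S=48.9700. Δ = (V_up−V_dn)/(S_up−S_dn) = (18.6692−34.3396)/(56.3155−40.6451) = -1.0000. V = [p*·18.6692 + (1−p*)·34.3396]/1.07 = 21.1092. B = V − Δ·S = 70.0792.
(1,1): S=67.8500. Δ = (V_up−V_dn)/(S_up−S_dn) = (5.4772−18.6692)/(78.0275−56.3155) = -0.6076. V = [p*·5.4772 + (1−p*)·18.6692]/1.07 = 8.2011. B = V − Δ·S = 49.4262.
(0,0): S=59.0000. Δ = (V_up−V_dn)/(S_up−S_dn) = (8.2011−21.1092)/(67.8500−48.9700) = -0.6837. V = [p*·8.2011 + (1−p*)·21.1092]/1.07 = 10.6805. B = V − Δ·S = 51.0182.
Each (Δ,B) replicates both successor values, so the strategy is self-financing and V0 is arbitrage-free.

(0,0): Delta=-0.6837 Bond=51.0182
(1,0): Delta=-1.0000 Bond=70.0792
(1,1): Delta=-0.6076 Bond=49.4262
(2,0): Delta=-1.0000 Bond=74.9847
(2,1): Delta=-1.0000 Bond=74.9847
(2,2): Delta=-0.5132 Bond=45.5198
(3,0): Delta=-1.0000 Bond=80.2336
(3,1): Delta=-1.0000 Bond=80.2336
(3,2): Delta=-1.0000 Bond=80.2336
(3,3): Delta=-0.3961 Bond=38.1970
V0=10.6805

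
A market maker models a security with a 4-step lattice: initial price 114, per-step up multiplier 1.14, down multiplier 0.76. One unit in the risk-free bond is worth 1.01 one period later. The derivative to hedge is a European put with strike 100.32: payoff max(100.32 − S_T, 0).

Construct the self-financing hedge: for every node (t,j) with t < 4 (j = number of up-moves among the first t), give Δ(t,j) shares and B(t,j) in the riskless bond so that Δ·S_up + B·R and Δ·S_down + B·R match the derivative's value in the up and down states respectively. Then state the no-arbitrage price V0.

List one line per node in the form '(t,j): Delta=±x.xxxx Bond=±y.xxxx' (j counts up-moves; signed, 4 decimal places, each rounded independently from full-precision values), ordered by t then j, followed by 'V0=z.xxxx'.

Risk-neutral probability p* = (R−d)/(u−d) = (1.01−0.76)/(1.14−0.76) = 0.6579.
At expiry t=4: V(4,0)=62.2871, V(4,1)=43.2707, V(4,2)=14.7460, V(4,3)=0.0000, V(4,4)=0.0000
  t=3,j=0: stock 50.0433 → up 57.0493 (V=43.2707), down 38.0329 (V=62.2871). Price 49.2835; hedge Δ=-1.0000, bond B=99.3267.
  t=3,j=1: stock 75.0649 → up 85.5740 (V=14.7460), down 57.0493 (V=43.2707). Price 24.2618; hedge Δ=-1.0000, bond B=99.3267.
  t=3,j=2: stock 112.5973 → up 128.3610 (V=0.0000), down 85.5740 (V=14.7460). Price 4.9947; hedge Δ=-0.3446, bond B=43.8001.
  t=3,j=3: stock 168.8960 → up 192.5415 (V=0.0000), down 128.3610 (V=0.0000). Price 0.0000; hedge Δ=0.0000, bond B=0.0000.
  t=2,j=0: stock 65.8464 → up 75.0649 (V=24.2618), down 50.0433 (V=49.2835). Price 32.4969; hedge Δ=-1.0000, bond B=98.3433.
  t=2,j=1: stock 98.7696 → up 112.5973 (V=4.9947), down 75.0649 (V=24.2618). Price 11.4714; hedge Δ=-0.5133, bond B=62.1743.
  t=2,j=2: stock 148.1544 → up 168.8960 (V=0.0000), down 112.5973 (V=4.9947). Price 1.6918; hedge Δ=-0.0887, bond B=14.8359.
  t=1,j=0: stock 86.6400 → up 98.7696 (V=11.4714), down 65.8464 (V=32.4969). Price 18.4795; hedge Δ=-0.6386, bond B=73.8098.
  t=1,j=1: stock 129.9600 → up 148.1544 (V=1.6918), down 98.7696 (V=11.4714). Price 4.9876; hedge Δ=-0.1980, bond B=30.7234.
  t=0,j=0: stock 114.0000 → up 129.9600 (V=4.9876), down 86.6400 (V=18.4795). Price 9.5082; hedge Δ=-0.3114, bond B=45.0133.
Check: Δ(0,0)·S0 + B(0,0) = 9.5082 = V0.

(0,0): Delta=-0.3114 Bond=45.0133
(1,0): Delta=-0.6386 Bond=73.8098
(1,1): Delta=-0.1980 Bond=30.7234
(2,0): Delta=-1.0000 Bond=98.3433
(2,1): Delta=-0.5133 Bond=62.1743
(2,2): Delta=-0.0887 Bond=14.8359
(3,0): Delta=-1.0000 Bond=99.3267
(3,1): Delta=-1.0000 Bond=99.3267
(3,2): Delta=-0.3446 Bond=43.8001
(3,3): Delta=0.0000 Bond=0.0000
V0=9.5082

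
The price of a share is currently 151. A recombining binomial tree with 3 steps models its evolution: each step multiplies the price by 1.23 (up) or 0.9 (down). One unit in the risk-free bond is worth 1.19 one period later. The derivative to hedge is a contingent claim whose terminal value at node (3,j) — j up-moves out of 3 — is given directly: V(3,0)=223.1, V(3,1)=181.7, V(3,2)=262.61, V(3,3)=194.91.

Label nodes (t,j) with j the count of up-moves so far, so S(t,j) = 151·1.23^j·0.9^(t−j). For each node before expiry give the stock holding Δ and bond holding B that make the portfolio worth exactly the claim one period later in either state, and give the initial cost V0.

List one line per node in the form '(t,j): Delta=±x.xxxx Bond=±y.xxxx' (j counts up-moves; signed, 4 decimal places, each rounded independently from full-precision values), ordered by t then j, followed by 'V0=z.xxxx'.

(0,0): Delta=-0.5053 Bond=202.9661
(1,0): Delta=1.2383 Bond=4.5813
(1,1): Delta=-0.6812 Bond=274.2121
(2,0): Delta=-1.0257 Bond=282.3606
(2,1): Delta=1.4668 Bond=-32.7426
(2,2): Delta=-0.8980 Bond=375.8373
V0=126.6708

No-arbitrage ⇒ martingale measure with p* = (R−d)/(u−d) = 0.8788.
Terminal payoffs: V(3,0)=223.1000, V(3,1)=181.7000, V(3,2)=262.6100, V(3,3)=194.9100
  t=2,j=0: stock 122.3100 → up 150.4413 (V=181.7000), down 110.0790 (V=223.1000). Price 156.9060; hedge Δ=-1.0257, bond B=282.3606.
  t=2,j=1: stock 167.1570 → up 205.6031 (V=262.6100), down 150.4413 (V=181.7000). Price 212.4393; hedge Δ=1.4668, bond B=-32.7426.
  t=2,j=2: stock 228.4479 → up 280.9909 (V=194.9100), down 205.6031 (V=262.6100). Price 170.6858; hedge Δ=-0.8980, bond B=375.8373.
  t=1,j=0: stock 135.9000 → up 167.1570 (V=212.4393), down 122.3100 (V=156.9060). Price 172.8638; hedge Δ=1.2383, bond B=4.5813.
  t=1,j=1: stock 185.7300 → up 228.4479 (V=170.6858), down 167.1570 (V=212.4393). Price 147.6864; hedge Δ=-0.6812, bond B=274.2121.
  t=0,j=0: stock 151.0000 → up 185.7300 (V=147.6864), down 135.9000 (V=172.8638). Price 126.6708; hedge Δ=-0.5053, bond B=202.9661.
Self-financing check: at every node Δ·S+B equals the discounted successor values.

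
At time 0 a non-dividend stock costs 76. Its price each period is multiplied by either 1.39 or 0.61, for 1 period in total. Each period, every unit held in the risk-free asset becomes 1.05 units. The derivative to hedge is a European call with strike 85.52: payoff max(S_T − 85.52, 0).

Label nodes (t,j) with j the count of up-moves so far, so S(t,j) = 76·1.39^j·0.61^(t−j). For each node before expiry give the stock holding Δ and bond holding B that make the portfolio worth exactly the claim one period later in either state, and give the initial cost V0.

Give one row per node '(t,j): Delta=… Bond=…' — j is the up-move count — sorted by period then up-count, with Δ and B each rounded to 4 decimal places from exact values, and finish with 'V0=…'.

Risk-neutral probability p* = (R−d)/(u−d) = (1.05−0.61)/(1.39−0.61) = 0.5641.
Terminal payoffs: V(1,0)=0.0000, V(1,1)=20.1200
Node (0,0) S=76.0000: V=(p*·20.1200+(1−p*)·0.0000)/1.05=10.8093; Δ=(20.1200−0.0000)/(105.6400−46.3600)=0.3394; B=V−Δ·S=-14.9856
Each (Δ,B) replicates both successor values, so the strategy is self-financing and V0 is arbitrage-free.

(0,0): Delta=0.3394 Bond=-14.9856
V0=10.8093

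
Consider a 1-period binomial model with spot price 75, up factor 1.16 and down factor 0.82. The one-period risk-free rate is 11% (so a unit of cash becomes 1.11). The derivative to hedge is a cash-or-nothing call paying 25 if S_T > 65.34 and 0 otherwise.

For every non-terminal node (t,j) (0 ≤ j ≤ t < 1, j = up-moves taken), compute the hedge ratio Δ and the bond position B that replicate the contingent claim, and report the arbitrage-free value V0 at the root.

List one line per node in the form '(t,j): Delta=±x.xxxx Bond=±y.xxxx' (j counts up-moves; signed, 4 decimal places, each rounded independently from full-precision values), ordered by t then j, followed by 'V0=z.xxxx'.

No-arbitrage ⇒ martingale measure with p* = (R−d)/(u−d) = 0.8529.
Terminal values V(1,·): V(1,0)=0.0000, V(1,1)=25.0000
  t=0,j=0: stock 75.0000 → up 87.0000 (V=25.0000), down 61.5000 (V=0.0000). Price 19.2104; hedge Δ=0.9804, bond B=-54.3190.
Root portfolio cost Δ·75+B reproduces V0=19.2104.

(0,0): Delta=0.9804 Bond=-54.3190
V0=19.2104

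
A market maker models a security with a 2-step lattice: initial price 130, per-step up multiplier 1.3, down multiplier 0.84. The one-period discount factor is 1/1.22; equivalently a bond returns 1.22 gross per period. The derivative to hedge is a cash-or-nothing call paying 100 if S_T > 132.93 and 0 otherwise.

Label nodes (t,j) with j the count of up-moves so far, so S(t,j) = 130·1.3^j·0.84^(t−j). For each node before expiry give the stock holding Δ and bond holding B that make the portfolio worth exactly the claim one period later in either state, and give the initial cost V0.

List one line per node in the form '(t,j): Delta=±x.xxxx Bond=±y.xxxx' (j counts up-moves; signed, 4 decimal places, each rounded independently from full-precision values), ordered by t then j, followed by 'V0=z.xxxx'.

The replicating-portfolio and risk-neutral prices coincide; use p* = (1.22−0.84)/(1.3−0.84) = 0.8261 for the latter.
Payoff layer (t=2): V(2,0)=0.0000, V(2,1)=100.0000, V(2,2)=100.0000
(1,0): S=109.2000. Δ = (V_up−V_dn)/(S_up−S_dn) = (100.0000−0.0000)/(141.9600−91.7280) = 1.9908. V = [p*·100.0000 + (1−p*)·0.0000]/1.22 = 67.7120. B = V − Δ·S = -149.6793.
(1,1): S=169.0000. Δ = (V_up−V_dn)/(S_up−S_dn) = (100.0000−100.0000)/(219.7000−141.9600) = 0.0000. V = [p*·100.0000 + (1−p*)·100.0000]/1.22 = 81.9672. B = V − Δ·S = 81.9672.
(0,0): S=130.0000. Δ = (V_up−V_dn)/(S_up−S_dn) = (81.9672−67.7120)/(169.0000−109.2000) = 0.2384. V = [p*·81.9672 + (1−p*)·67.7120]/1.22 = 65.1541. B = V − Δ·S = 34.1646.
Root portfolio cost Δ·130+B reproduces V0=65.1541.

(0,0): Delta=0.2384 Bond=34.1646
(1,0): Delta=1.9908 Bond=-149.6793
(1,1): Delta=0.0000 Bond=81.9672
V0=65.1541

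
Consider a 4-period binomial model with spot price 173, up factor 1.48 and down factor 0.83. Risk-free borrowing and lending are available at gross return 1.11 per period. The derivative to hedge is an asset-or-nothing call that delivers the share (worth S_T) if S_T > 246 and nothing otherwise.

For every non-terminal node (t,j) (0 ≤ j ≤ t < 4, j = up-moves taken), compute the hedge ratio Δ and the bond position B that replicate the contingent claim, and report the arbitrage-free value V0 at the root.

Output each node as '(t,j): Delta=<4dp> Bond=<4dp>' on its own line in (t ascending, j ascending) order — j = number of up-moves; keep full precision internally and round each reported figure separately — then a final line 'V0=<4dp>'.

Under the risk-neutral measure, an up-move has probability p* = (R−d)/(u−d) = 0.4308 and values discount at R = 1.11.
Terminal payoffs: V(4,0)=0.0000, V(4,1)=0.0000, V(4,2)=261.0512, V(4,3)=465.4889, V(4,4)=830.0284
Node (3,0) S=98.9192: V=(p*·0.0000+(1−p*)·0.0000)/1.11=0.0000; Δ=(0.0000−0.0000)/(146.4003−82.1029)=0.0000; B=V−Δ·S=0.0000
Node (3,1) S=176.3860: V=(p*·261.0512+(1−p*)·0.0000)/1.11=101.3089; Δ=(261.0512−0.0000)/(261.0512−146.4003)=2.2769; B=V−Δ·S=-300.3084
Node (3,2) S=314.5195: V=(p*·465.4889+(1−p*)·261.0512)/1.11=314.5195; Δ=(465.4889−261.0512)/(465.4889−261.0512)=1.0000; B=V−Δ·S=0.0000
Node (3,3) S=560.8300: V=(p*·830.0284+(1−p*)·465.4889)/1.11=560.8300; Δ=(830.0284−465.4889)/(830.0284−465.4889)=1.0000; B=V−Δ·S=0.0000
Node (2,0) S=119.1797: V=(p*·101.3089+(1−p*)·0.0000)/1.11=39.3160; Δ=(101.3089−0.0000)/(176.3860−98.9192)=1.3078; B=V−Δ·S=-116.5438
Node (2,1) S=212.5132: V=(p*·314.5195+(1−p*)·101.3089)/1.11=174.0121; Δ=(314.5195−101.3089)/(314.5195−176.3860)=1.5435; B=V−Δ·S=-154.0043
Node (2,2) S=378.9392: V=(p*·560.8300+(1−p*)·314.5195)/1.11=378.9392; Δ=(560.8300−314.5195)/(560.8300−314.5195)=1.0000; B=V−Δ·S=0.0000
Node (1,0) S=143.5900: V=(p*·174.0121+(1−p*)·39.3160)/1.11=87.6927; Δ=(174.0121−39.3160)/(212.5132−119.1797)=1.4432; B=V−Δ·S=-119.5321
Node (1,1) S=256.0400: V=(p*·378.9392+(1−p*)·174.0121)/1.11=236.2959; Δ=(378.9392−174.0121)/(378.9392−212.5132)=1.2313; B=V−Δ·S=-78.9766
Node (0,0) S=173.0000: V=(p*·236.2959+(1−p*)·87.6927)/1.11=136.6724; Δ=(236.2959−87.6927)/(256.0400−143.5900)=1.3215; B=V−Δ·S=-91.9478
Self-financing check: at every node Δ·S+B equals the discounted successor values.

(0,0): Delta=1.3215 Bond=-91.9478
(1,0): Delta=1.4432 Bond=-119.5321
(1,1): Delta=1.2313 Bond=-78.9766
(2,0): Delta=1.3078 Bond=-116.5438
(2,1): Delta=1.5435 Bond=-154.0043
(2,2): Delta=1.0000 Bond=0.0000
(3,0): Delta=0.0000 Bond=0.0000
(3,1): Delta=2.2769 Bond=-300.3084
(3,2): Delta=1.0000 Bond=0.0000
(3,3): Delta=1.0000 Bond=0.0000
V0=136.6724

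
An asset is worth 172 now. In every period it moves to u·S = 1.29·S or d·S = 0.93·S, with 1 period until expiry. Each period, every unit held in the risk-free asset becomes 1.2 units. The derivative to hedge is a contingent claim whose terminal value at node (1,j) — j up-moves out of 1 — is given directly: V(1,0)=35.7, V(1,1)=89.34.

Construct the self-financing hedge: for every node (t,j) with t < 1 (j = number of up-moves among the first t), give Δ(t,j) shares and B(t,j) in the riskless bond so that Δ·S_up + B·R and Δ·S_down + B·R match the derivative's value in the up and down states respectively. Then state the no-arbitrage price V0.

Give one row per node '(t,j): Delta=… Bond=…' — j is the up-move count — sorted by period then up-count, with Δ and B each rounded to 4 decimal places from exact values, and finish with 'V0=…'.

Since d<R<u, set p* = (R−d)/(u−d) = 0.7500; price each node as the discounted p*-expectation of its children.
At expiry t=1: V(1,0)=35.7000, V(1,1)=89.3400
  t=0,j=0: stock 172.0000 → up 221.8800 (V=89.3400), down 159.9600 (V=35.7000). Price 63.2750; hedge Δ=0.8663, bond B=-85.7250.
Each (Δ,B) replicates both successor values, so the strategy is self-financing and V0 is arbitrage-free.

(0,0): Delta=0.8663 Bond=-85.7250
V0=63.2750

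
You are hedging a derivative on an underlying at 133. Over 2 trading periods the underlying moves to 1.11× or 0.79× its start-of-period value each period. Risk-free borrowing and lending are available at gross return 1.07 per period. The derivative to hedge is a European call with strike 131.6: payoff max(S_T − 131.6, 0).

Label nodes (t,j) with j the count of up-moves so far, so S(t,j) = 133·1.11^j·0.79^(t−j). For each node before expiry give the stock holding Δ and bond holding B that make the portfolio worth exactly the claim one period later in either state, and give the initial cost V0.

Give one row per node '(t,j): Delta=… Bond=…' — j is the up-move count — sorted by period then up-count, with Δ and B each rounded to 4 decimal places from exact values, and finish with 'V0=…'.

Under the risk-neutral measure, an up-move has probability p* = (R−d)/(u−d) = 0.8750 and values discount at R = 1.07.
Terminal payoffs: V(2,0)=0.0000, V(2,1)=0.0000, V(2,2)=32.2693
(1,0): S=105.0700. Δ = (V_up−V_dn)/(S_up−S_dn) = (0.0000−0.0000)/(116.6277−83.0053) = 0.0000. V = [p*·0.0000 + (1−p*)·0.0000]/1.07 = 0.0000. B = V − Δ·S = 0.0000.
(1,1): S=147.6300. Δ = (V_up−V_dn)/(S_up−S_dn) = (32.2693−0.0000)/(163.8693−116.6277) = 0.6831. V = [p*·32.2693 + (1−p*)·0.0000]/1.07 = 26.3884. B = V − Δ·S = -74.4531.
(0,0): S=133.0000. Δ = (V_up−V_dn)/(S_up−S_dn) = (26.3884−0.0000)/(147.6300−105.0700) = 0.6200. V = [p*·26.3884 + (1−p*)·0.0000]/1.07 = 21.5793. B = V − Δ·S = -60.8846.
Check: Δ(0,0)·S0 + B(0,0) = 21.5793 = V0.

(0,0): Delta=0.6200 Bond=-60.8846
(1,0): Delta=0.0000 Bond=0.0000
(1,1): Delta=0.6831 Bond=-74.4531
V0=21.5793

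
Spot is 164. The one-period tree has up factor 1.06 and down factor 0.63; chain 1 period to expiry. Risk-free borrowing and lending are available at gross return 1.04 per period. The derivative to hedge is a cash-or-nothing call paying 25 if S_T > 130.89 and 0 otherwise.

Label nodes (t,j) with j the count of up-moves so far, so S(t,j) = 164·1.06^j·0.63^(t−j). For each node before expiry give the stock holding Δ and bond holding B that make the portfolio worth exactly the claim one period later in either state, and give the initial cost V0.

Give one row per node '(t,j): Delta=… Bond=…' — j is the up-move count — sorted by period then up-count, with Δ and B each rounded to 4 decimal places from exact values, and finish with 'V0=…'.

Risk-neutral probability p* = (R−d)/(u−d) = (1.04−0.63)/(1.06−0.63) = 0.9535.
At expiry t=1: V(1,0)=0.0000, V(1,1)=25.0000
(0,0): S=164.0000. Δ = (V_up−V_dn)/(S_up−S_dn) = (25.0000−0.0000)/(173.8400−103.3200) = 0.3545. V = [p*·25.0000 + (1−p*)·0.0000]/1.04 = 22.9204. B = V − Δ·S = -35.2191.
Root portfolio cost Δ·164+B reproduces V0=22.9204.

(0,0): Delta=0.3545 Bond=-35.2191
V0=22.9204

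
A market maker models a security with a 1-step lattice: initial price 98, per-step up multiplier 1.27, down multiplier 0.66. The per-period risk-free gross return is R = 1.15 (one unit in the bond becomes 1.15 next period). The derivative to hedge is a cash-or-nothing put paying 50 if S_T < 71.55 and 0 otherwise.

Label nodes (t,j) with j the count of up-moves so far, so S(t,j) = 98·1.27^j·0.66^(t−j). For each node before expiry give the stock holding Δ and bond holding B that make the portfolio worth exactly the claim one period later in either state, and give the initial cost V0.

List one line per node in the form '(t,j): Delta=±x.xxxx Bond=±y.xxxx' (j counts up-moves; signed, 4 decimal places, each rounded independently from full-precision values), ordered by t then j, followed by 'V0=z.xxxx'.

Under the risk-neutral measure, an up-move has probability p* = (R−d)/(u−d) = 0.8033 and values discount at R = 1.15.
Terminal payoffs: V(1,0)=50.0000, V(1,1)=0.0000
(0,0): S=98.0000. Δ = (V_up−V_dn)/(S_up−S_dn) = (0.0000−50.0000)/(124.4600−64.6800) = -0.8364. V = [p*·0.0000 + (1−p*)·50.0000]/1.15 = 8.5531. B = V − Δ·S = 90.5203.
The time-0 hedge costs 8.5531, which is the no-arbitrage price.

(0,0): Delta=-0.8364 Bond=90.5203
V0=8.5531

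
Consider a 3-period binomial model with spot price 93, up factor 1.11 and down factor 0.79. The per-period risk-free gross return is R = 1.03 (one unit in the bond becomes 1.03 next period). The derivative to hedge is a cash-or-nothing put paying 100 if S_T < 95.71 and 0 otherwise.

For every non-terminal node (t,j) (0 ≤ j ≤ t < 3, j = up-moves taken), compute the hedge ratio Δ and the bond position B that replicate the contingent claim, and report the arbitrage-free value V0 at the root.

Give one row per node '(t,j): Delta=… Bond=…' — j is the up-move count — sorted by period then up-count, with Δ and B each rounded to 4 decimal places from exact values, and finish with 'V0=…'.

(0,0): Delta=-1.7816 Bond=218.5973
(1,0): Delta=0.0000 Bond=94.2596
(1,1): Delta=-2.2043 Bond=268.7871
(2,0): Delta=0.0000 Bond=97.0874
(2,1): Delta=0.0000 Bond=97.0874
(2,2): Delta=-2.7272 Bond=336.7718
V0=52.9066

No-arbitrage ⇒ martingale measure with p* = (R−d)/(u−d) = 0.7500.
Payoff layer (t=3): V(3,0)=100.0000, V(3,1)=100.0000, V(3,2)=100.0000, V(3,3)=0.0000
  t=2,j=0: stock 58.0413 → up 64.4258 (V=100.0000), down 45.8526 (V=100.0000). Price 97.0874; hedge Δ=0.0000, bond B=97.0874.
  t=2,j=1: stock 81.5517 → up 90.5224 (V=100.0000), down 64.4258 (V=100.0000). Price 97.0874; hedge Δ=0.0000, bond B=97.0874.
  t=2,j=2: stock 114.5853 → up 127.1897 (V=0.0000), down 90.5224 (V=100.0000). Price 24.2718; hedge Δ=-2.7272, bond B=336.7718.
  t=1,j=0: stock 73.4700 → up 81.5517 (V=97.0874), down 58.0413 (V=97.0874). Price 94.2596; hedge Δ=0.0000, bond B=94.2596.
  t=1,j=1: stock 103.2300 → up 114.5853 (V=24.2718), down 81.5517 (V=97.0874). Price 41.2386; hedge Δ=-2.2043, bond B=268.7871.
  t=0,j=0: stock 93.0000 → up 103.2300 (V=41.2386), down 73.4700 (V=94.2596). Price 52.9066; hedge Δ=-1.7816, bond B=218.5973.
The time-0 hedge costs 52.9066, which is the no-arbitrage price.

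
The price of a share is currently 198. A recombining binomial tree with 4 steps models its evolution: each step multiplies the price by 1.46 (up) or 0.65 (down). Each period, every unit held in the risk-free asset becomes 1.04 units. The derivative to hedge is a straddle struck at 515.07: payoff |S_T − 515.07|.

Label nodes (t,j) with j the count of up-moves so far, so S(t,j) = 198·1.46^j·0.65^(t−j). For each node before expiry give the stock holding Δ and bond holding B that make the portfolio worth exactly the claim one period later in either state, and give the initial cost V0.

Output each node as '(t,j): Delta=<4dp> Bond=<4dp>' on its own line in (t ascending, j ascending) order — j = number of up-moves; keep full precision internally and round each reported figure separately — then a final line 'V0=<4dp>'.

(0,0): Delta=-0.5241 Bond=381.3918
(1,0): Delta=-1.0000 Bond=457.8954
(1,1): Delta=-0.2959 Bond=330.6883
(2,0): Delta=-1.0000 Bond=476.2112
(2,1): Delta=-1.0000 Bond=476.2112
(2,2): Delta=0.0416 Bond=201.4439
(3,0): Delta=-1.0000 Bond=495.2596
(3,1): Delta=-1.0000 Bond=495.2596
(3,2): Delta=-1.0000 Bond=495.2596
(3,3): Delta=0.5410 Bond=-98.2377
V0=277.6193

No-arbitrage ⇒ martingale measure with p* = (R−d)/(u−d) = 0.4815.
Terminal payoffs: V(4,0)=479.7258, V(4,1)=435.6814, V(4,2)=336.7510, V(4,3)=114.5381, V(4,4)=384.5863
  t=3,j=0: stock 54.3758 → up 79.3886 (V=435.6814), down 35.3442 (V=479.7258). Price 440.8839; hedge Δ=-1.0000, bond B=495.2596.
  t=3,j=1: stock 122.1363 → up 178.3190 (V=336.7510), down 79.3886 (V=435.6814). Price 373.1233; hedge Δ=-1.0000, bond B=495.2596.
  t=3,j=2: stock 274.3369 → up 400.5319 (V=114.5381), down 178.3190 (V=336.7510). Price 220.9227; hedge Δ=-1.0000, bond B=495.2596.
  t=3,j=3: stock 616.2029 → up 899.6563 (V=384.5863), down 400.5319 (V=114.5381). Price 235.1551; hedge Δ=0.5410, bond B=-98.2377.
  t=2,j=0: stock 83.6550 → up 122.1363 (V=373.1233), down 54.3758 (V=440.8839). Price 392.5562; hedge Δ=-1.0000, bond B=476.2112.
  t=2,j=1: stock 187.9020 → up 274.3369 (V=220.9227), down 122.1363 (V=373.1233). Price 288.3092; hedge Δ=-1.0000, bond B=476.2112.
  t=2,j=2: stock 422.0568 → up 616.2029 (V=235.1551), down 274.3369 (V=220.9227). Price 219.0147; hedge Δ=0.0416, bond B=201.4439.
  t=1,j=0: stock 128.7000 → up 187.9020 (V=288.3092), down 83.6550 (V=392.5562). Price 329.1954; hedge Δ=-1.0000, bond B=457.8954.
  t=1,j=1: stock 289.0800 → up 422.0568 (V=219.0147), down 187.9020 (V=288.3092). Price 245.1396; hedge Δ=-0.2959, bond B=330.6883.
  t=0,j=0: stock 198.0000 → up 289.0800 (V=245.1396), down 128.7000 (V=329.1954). Price 277.6193; hedge Δ=-0.5241, bond B=381.3918.
The time-0 hedge costs 277.6193, which is the no-arbitrage price.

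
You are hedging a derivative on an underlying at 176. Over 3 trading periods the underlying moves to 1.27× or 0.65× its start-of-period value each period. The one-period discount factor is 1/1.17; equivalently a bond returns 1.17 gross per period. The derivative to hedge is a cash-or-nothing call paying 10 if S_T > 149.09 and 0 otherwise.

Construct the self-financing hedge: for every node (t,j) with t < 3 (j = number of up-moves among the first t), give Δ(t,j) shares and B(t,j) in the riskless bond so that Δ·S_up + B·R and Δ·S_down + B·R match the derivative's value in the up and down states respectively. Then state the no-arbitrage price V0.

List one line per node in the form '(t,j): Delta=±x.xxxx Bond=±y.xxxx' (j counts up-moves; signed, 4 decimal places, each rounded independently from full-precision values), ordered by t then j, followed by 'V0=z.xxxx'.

Risk-neutral probability p* = (R−d)/(u−d) = (1.17−0.65)/(1.27−0.65) = 0.8387.
Terminal values V(3,·): V(3,0)=0.0000, V(3,1)=0.0000, V(3,2)=10.0000, V(3,3)=10.0000
Node (2,0) S=74.3600: V=(p*·0.0000+(1−p*)·0.0000)/1.17=0.0000; Δ=(0.0000−0.0000)/(94.4372−48.3340)=0.0000; B=V−Δ·S=0.0000
Node (2,1) S=145.2880: V=(p*·10.0000+(1−p*)·0.0000)/1.17=7.1685; Δ=(10.0000−0.0000)/(184.5158−94.4372)=0.1110; B=V−Δ·S=-8.9606
Node (2,2) S=283.8704: V=(p*·10.0000+(1−p*)·10.0000)/1.17=8.5470; Δ=(10.0000−10.0000)/(360.5154−184.5158)=0.0000; B=V−Δ·S=8.5470
Node (1,0) S=114.4000: V=(p*·7.1685+(1−p*)·0.0000)/1.17=5.1387; Δ=(7.1685−0.0000)/(145.2880−74.3600)=0.1011; B=V−Δ·S=-6.4234
Node (1,1) S=223.5200: V=(p*·8.5470+(1−p*)·7.1685)/1.17=7.1151; Δ=(8.5470−7.1685)/(283.8704−145.2880)=0.0099; B=V−Δ·S=4.8916
Node (0,0) S=176.0000: V=(p*·7.1151+(1−p*)·5.1387)/1.17=5.8088; Δ=(7.1151−5.1387)/(223.5200−114.4000)=0.0181; B=V−Δ·S=2.6211
Self-financing check: at every node Δ·S+B equals the discounted successor values.

(0,0): Delta=0.0181 Bond=2.6211
(1,0): Delta=0.1011 Bond=-6.4234
(1,1): Delta=0.0099 Bond=4.8916
(2,0): Delta=0.0000 Bond=0.0000
(2,1): Delta=0.1110 Bond=-8.9606
(2,2): Delta=0.0000 Bond=8.5470
V0=5.8088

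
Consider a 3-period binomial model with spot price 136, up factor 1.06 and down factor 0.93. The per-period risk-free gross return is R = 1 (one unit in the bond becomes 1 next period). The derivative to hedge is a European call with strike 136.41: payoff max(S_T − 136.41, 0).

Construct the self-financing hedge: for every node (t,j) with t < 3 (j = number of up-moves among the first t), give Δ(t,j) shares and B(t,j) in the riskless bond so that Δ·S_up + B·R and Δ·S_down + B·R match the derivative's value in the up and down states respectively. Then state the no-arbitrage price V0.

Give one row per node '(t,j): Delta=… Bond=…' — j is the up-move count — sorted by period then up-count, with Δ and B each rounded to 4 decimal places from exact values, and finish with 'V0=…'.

Under the risk-neutral measure, an up-move has probability p* = (R−d)/(u−d) = 0.5385 and values discount at R = 1.
Terminal values V(3,·): V(3,0)=0.0000, V(3,1)=0.0000, V(3,2)=5.7029, V(3,3)=25.5682
(2,0): S=117.6264. Δ = (V_up−V_dn)/(S_up−S_dn) = (0.0000−0.0000)/(124.6840−109.3926) = 0.0000. V = [p*·0.0000 + (1−p*)·0.0000]/1 = 0.0000. B = V − Δ·S = 0.0000.
(2,1): S=134.0688. Δ = (V_up−V_dn)/(S_up−S_dn) = (5.7029−0.0000)/(142.1129−124.6840) = 0.3272. V = [p*·5.7029 + (1−p*)·0.0000]/1 = 3.0708. B = V − Δ·S = -40.7979.
(2,2): S=152.8096. Δ = (V_up−V_dn)/(S_up−S_dn) = (25.5682−5.7029)/(161.9782−142.1129) = 1.0000. V = [p*·25.5682 + (1−p*)·5.7029]/1 = 16.3996. B = V − Δ·S = -136.4100.
(1,0): S=126.4800. Δ = (V_up−V_dn)/(S_up−S_dn) = (3.0708−0.0000)/(134.0688−117.6264) = 0.1868. V = [p*·3.0708 + (1−p*)·0.0000]/1 = 1.6535. B = V − Δ·S = -21.9681.
(1,1): S=144.1600. Δ = (V_up−V_dn)/(S_up−S_dn) = (16.3996−3.0708)/(152.8096−134.0688) = 0.7112. V = [p*·16.3996 + (1−p*)·3.0708]/1 = 10.2478. B = V − Δ·S = -92.2813.
(0,0): S=136.0000. Δ = (V_up−V_dn)/(S_up−S_dn) = (10.2478−1.6535)/(144.1600−126.4800) = 0.4861. V = [p*·10.2478 + (1−p*)·1.6535]/1 = 6.2812. B = V − Δ·S = -59.8291.
Check: Δ(0,0)·S0 + B(0,0) = 6.2812 = V0.

(0,0): Delta=0.4861 Bond=-59.8291
(1,0): Delta=0.1868 Bond=-21.9681
(1,1): Delta=0.7112 Bond=-92.2813
(2,0): Delta=0.0000 Bond=0.0000
(2,1): Delta=0.3272 Bond=-40.7979
(2,2): Delta=1.0000 Bond=-136.4100
V0=6.2812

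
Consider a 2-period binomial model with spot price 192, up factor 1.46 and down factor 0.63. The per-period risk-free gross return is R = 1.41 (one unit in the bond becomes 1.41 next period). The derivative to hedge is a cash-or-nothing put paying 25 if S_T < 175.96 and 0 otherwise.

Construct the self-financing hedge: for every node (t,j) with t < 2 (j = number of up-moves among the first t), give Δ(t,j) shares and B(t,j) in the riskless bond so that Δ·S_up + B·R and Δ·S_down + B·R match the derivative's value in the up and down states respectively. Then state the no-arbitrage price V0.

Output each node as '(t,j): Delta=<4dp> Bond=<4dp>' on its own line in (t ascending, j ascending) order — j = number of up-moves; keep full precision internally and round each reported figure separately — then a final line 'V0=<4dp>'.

No-arbitrage ⇒ martingale measure with p* = (R−d)/(u−d) = 0.9398.
At expiry t=2: V(2,0)=25.0000, V(2,1)=0.0000, V(2,2)=0.0000
  t=1,j=0: stock 120.9600 → up 176.6016 (V=0.0000), down 76.2048 (V=25.0000). Price 1.0681; hedge Δ=-0.2490, bond B=31.1886.
  t=1,j=1: stock 280.3200 → up 409.2672 (V=0.0000), down 176.6016 (V=0.0000). Price 0.0000; hedge Δ=0.0000, bond B=0.0000.
  t=0,j=0: stock 192.0000 → up 280.3200 (V=0.0000), down 120.9600 (V=1.0681). Price 0.0456; hedge Δ=-0.0067, bond B=1.3325.
Root portfolio cost Δ·192+B reproduces V0=0.0456.

(0,0): Delta=-0.0067 Bond=1.3325
(1,0): Delta=-0.2490 Bond=31.1886
(1,1): Delta=0.0000 Bond=0.0000
V0=0.0456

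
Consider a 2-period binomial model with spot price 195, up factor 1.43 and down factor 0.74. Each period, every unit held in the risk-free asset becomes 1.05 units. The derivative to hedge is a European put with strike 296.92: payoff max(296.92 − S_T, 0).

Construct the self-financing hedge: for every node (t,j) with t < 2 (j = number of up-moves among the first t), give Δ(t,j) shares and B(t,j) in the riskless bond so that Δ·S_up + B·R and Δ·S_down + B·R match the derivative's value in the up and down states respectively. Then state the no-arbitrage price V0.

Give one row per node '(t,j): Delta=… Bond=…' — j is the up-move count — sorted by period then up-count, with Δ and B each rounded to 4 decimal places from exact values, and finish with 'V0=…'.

Since d<R<u, set p* = (R−d)/(u−d) = 0.4493; price each node as the discounted p*-expectation of its children.
Payoff layer (t=2): V(2,0)=190.1380, V(2,1)=90.5710, V(2,2)=0.0000
Node (1,0) S=144.3000: V=(p*·90.5710+(1−p*)·190.1380)/1.05=138.4810; Δ=(90.5710−190.1380)/(206.3490−106.7820)=-1.0000; B=V−Δ·S=282.7810
Node (1,1) S=278.8500: V=(p*·0.0000+(1−p*)·90.5710)/1.05=47.5045; Δ=(0.0000−90.5710)/(398.7555−206.3490)=-0.4707; B=V−Δ·S=178.7668
Node (0,0) S=195.0000: V=(p*·47.5045+(1−p*)·138.4810)/1.05=92.9595; Δ=(47.5045−138.4810)/(278.8500−144.3000)=-0.6762; B=V−Δ·S=224.8095
The time-0 hedge costs 92.9595, which is the no-arbitrage price.

(0,0): Delta=-0.6762 Bond=224.8095
(1,0): Delta=-1.0000 Bond=282.7810
(1,1): Delta=-0.4707 Bond=178.7668
V0=92.9595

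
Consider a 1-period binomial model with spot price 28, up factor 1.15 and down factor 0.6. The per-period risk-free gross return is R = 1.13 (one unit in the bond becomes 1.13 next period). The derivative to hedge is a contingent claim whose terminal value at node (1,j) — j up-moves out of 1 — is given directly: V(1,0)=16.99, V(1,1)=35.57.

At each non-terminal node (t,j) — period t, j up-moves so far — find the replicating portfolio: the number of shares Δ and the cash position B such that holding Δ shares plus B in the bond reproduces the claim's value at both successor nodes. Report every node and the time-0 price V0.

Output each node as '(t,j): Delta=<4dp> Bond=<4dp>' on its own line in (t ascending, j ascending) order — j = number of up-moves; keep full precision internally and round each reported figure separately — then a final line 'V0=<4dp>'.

(0,0): Delta=1.2065 Bond=-2.9019
V0=30.8800

Under the risk-neutral measure, an up-move has probability p* = (R−d)/(u−d) = 0.9636 and values discount at R = 1.13.
At expiry t=1: V(1,0)=16.9900, V(1,1)=35.5700
(0,0): S=28.0000. Δ = (V_up−V_dn)/(S_up−S_dn) = (35.5700−16.9900)/(32.2000−16.8000) = 1.2065. V = [p*·35.5700 + (1−p*)·16.9900]/1.13 = 30.8800. B = V − Δ·S = -2.9019.
Each (Δ,B) replicates both successor values, so the strategy is self-financing and V0 is arbitrage-free.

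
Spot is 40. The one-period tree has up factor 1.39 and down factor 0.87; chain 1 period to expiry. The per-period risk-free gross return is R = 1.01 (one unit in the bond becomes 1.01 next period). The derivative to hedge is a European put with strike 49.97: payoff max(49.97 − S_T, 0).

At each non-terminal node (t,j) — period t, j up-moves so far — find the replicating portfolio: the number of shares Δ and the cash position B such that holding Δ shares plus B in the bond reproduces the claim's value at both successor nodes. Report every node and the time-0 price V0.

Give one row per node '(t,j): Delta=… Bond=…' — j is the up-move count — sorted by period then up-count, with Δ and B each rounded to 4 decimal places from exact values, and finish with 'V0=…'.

Under the risk-neutral measure, an up-move has probability p* = (R−d)/(u−d) = 0.2692 and values discount at R = 1.01.
At expiry t=1: V(1,0)=15.1700, V(1,1)=0.0000
Node (0,0) S=40.0000: V=(p*·0.0000+(1−p*)·15.1700)/1.01=10.9760; Δ=(0.0000−15.1700)/(55.6000−34.8000)=-0.7293; B=V−Δ·S=40.1491
The time-0 hedge costs 10.9760, which is the no-arbitrage price.

(0,0): Delta=-0.7293 Bond=40.1491
V0=10.9760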